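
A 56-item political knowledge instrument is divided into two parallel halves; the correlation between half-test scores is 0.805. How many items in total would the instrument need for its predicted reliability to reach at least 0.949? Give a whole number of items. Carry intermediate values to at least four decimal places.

r_full = 2(0.805)/(1 + 0.805) = 0.8920
n = r_tgt(1 − r_full) / [r_full(1 − r_tgt)] = 0.949 × 0.1080 / (0.8920 × 0.051) ≈ 2.2530
Required items = 2.2530 × 56 = 126.17, so 127 items.

127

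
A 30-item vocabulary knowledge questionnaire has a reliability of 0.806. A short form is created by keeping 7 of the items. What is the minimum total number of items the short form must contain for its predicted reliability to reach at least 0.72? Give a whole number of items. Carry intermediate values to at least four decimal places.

Short-form reliability: n = 7/30 = 0.2333; r_7 = n·r/(1+(n−1)r) ≈ 0.4922
Length factor from the short form to reach 0.72: n' = 0.72(1 − 0.4922) / [0.4922(1 − 0.72)] ≈ 2.6529
Items = 2.6529 × 7 ≈ 18.57 → 19

19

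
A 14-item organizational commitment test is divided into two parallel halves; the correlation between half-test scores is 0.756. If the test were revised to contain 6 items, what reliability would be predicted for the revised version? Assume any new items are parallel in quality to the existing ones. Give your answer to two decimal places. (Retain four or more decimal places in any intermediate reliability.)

Full-test reliability from the split-half r: r_full = 2(0.756)/(1 + 0.756) = 0.8610
Length factor from 14 to 6 items: n = 6/14 = 0.4286
r_new = n·r_full / (1 + (n − 1)·r_full) = 0.3690 / 0.5080 ≈ 0.7264

0.73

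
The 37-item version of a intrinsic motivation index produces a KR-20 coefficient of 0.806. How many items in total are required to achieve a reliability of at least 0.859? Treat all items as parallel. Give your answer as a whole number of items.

55

n = 0.859(1 − 0.806) / [0.806(1 − 0.859)]
  = 0.166646 / 0.113646 = 1.4664
So the test needs 1.4664 × 37 ≈ 54.26 items; rounding up, 55.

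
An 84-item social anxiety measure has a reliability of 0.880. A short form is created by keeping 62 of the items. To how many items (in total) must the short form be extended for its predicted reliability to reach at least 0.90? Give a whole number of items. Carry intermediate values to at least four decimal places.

104

Short-form reliability: n = 62/84 = 0.7381; r_62 = n·r/(1+(n−1)r) ≈ 0.8441
Then solve for n' with r_old = 0.8441, r_target = 0.90: n' = 0.90(1 − 0.8441)/[0.8441(1 − 0.90)] = 1.6622
Total items = 1.6622 × 62 = 103.06, rounded up to 104.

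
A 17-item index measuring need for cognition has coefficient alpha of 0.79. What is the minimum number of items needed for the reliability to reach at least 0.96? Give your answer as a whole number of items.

Invert Spearman-Brown to solve for n:
n = r_target (1 − r_old) / [ r_old (1 − r_target) ]
n = 0.96(1 − 0.79) / [0.79(1 − 0.96)]
  = 0.2016 / 0.0316 = 6.3797
6.3797 × 17 = 108.45 → 109 items

109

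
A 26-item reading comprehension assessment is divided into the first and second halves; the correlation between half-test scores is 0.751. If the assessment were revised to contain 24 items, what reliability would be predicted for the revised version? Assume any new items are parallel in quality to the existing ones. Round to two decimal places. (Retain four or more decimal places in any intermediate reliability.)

First correct the split-half correlation to full-test reliability: r_full = 2 × 0.751 / (1 + 0.751) ≈ 0.8578
Then adjust to 24 items: n = 24/26 = 0.9231
r_new = n·r_full / (1 + (n − 1)·r_full) = 0.7918 / 0.9340 ≈ 0.8478

0.85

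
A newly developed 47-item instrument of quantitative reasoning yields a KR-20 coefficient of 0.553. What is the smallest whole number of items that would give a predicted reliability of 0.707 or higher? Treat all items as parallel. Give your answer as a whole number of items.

92

Spearman-Brown solved for the length factor n:
n = r_target (1 − r_old) / [ r_old (1 − r_target) ]
n = 0.707(1 − 0.553) / [0.553(1 − 0.707)]
n = 0.316029 / 0.162029 ≈ 1.9504
1.9504 × 47 = 91.67 → 92 items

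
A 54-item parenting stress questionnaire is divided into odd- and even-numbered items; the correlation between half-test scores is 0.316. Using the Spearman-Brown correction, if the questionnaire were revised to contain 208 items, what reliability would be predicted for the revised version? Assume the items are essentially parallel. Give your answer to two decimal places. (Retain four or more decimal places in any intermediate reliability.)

First correct the split-half correlation to full-test reliability: r_full = 2 × 0.316 / (1 + 0.316) ≈ 0.4802
Then adjust to 208 items: n = 208/54 = 3.8519
r_new = n·r_full / (1 + (n − 1)·r_full) = 1.8497 / 2.3695 ≈ 0.7806

0.78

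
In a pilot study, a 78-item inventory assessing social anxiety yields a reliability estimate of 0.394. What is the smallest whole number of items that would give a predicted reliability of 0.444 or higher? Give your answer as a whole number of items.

96

Spearman-Brown solved for the length factor n:
n = r*(1 − r) / [ r (1 − r*) ]
n = [0.444 × 0.606] / [0.394 × 0.556]
  = 0.269064 / 0.219064 = 1.2282
So the test needs 1.2282 × 78 ≈ 95.80 items; rounding up, 96.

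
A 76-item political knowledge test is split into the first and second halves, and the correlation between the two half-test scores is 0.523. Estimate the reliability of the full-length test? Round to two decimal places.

Each half is half the length of the full test, so the full test is n = 2 times a half.
r_full = 2r_hh / (1 + r_hh) = 2 × 0.523 / (1 + 0.523)
r_full = 1.0460 / 1.5230 ≈ 0.6868

0.69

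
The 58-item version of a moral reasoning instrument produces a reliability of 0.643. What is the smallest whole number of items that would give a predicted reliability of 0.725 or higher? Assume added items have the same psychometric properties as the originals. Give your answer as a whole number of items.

Rearranging the Spearman-Brown formula for n,
n = r_target (1 − r_old) / [ r_old (1 − r_target) ]
n = 0.725(1 − 0.643) / [0.643(1 − 0.725)]
n = 0.258825 / 0.176825 ≈ 1.4637
1.4637 × 58 = 84.89 → 85 items

85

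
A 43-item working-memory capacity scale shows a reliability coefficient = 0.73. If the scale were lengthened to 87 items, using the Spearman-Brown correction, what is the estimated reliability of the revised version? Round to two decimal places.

n = 87/43 = 2.0233
Spearman-Brown: r_new = n·r / (1 + (n − 1)·r)
r_new = (2.0233 × 0.73) / (1 + (2.0233 − 1) × 0.73)
     = 1.4770 / 1.7470 = 0.8454

0.85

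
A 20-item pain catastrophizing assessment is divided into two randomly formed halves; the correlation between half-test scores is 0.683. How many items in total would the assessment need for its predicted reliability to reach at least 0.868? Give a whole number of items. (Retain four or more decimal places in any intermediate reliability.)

31

r_full = 2(0.683)/(1 + 0.683) = 0.8116
Solve Spearman-Brown for n: n = 0.868(1 − 0.8116) / [0.8116(1 − 0.868)] = 1.5265
Required items = 1.5265 × 20 = 30.53, so 31 items.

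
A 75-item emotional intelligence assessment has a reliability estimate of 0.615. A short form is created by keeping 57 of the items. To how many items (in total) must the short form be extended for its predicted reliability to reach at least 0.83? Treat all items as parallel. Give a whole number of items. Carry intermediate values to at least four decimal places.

First, r for the 57-item form: n = 57/75 = 0.7600, so r_57 = 0.7600·0.615/(1 + (0.7600 − 1)·0.615) = 0.5483
Length factor from the short form to reach 0.83: n' = 0.83(1 − 0.5483) / [0.5483(1 − 0.83)] ≈ 4.0222
Total items = 4.0222 × 57 = 229.27, rounded up to 230.

230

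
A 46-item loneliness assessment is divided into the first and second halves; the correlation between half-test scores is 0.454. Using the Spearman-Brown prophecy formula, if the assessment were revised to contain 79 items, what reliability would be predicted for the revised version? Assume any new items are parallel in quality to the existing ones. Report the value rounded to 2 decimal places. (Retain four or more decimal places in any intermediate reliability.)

Spearman-Brown correction (n = 2): r_full = 2·0.454/(1 + 0.454) = 0.6245
Length factor from 46 to 79 items: n = 79/46 = 1.7174
r_new = n·r_full / (1 + (n − 1)·r_full) = 1.0725 / 1.4480 ≈ 0.7407

0.74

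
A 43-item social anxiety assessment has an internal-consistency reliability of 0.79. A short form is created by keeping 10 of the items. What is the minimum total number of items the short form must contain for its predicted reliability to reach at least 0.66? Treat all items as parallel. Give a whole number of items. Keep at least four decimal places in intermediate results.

23

Short-form reliability: n = 10/43 = 0.2326; r_10 = n·r/(1+(n−1)r) ≈ 0.4667
Length factor from the short form to reach 0.66: n' = 0.66(1 − 0.4667) / [0.4667(1 − 0.66)] ≈ 2.2182
Total items = 2.2182 × 10 = 22.18, rounded up to 23.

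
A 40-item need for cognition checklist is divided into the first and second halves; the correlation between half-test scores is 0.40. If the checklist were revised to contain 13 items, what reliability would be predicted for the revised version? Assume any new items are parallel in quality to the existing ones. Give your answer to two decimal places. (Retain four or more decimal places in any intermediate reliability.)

Spearman-Brown correction (n = 2): r_full = 2·0.40/(1 + 0.40) = 0.5714
Length factor from 40 to 13 items: n = 13/40 = 0.3250
r_new = n·r_full / (1 + (n − 1)·r_full) = 0.1857 / 0.6143 ≈ 0.3023

0.30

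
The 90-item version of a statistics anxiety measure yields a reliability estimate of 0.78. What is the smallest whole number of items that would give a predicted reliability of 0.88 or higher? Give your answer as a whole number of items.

187

Spearman-Brown solved for the length factor n:
n = r*(1 − r) / [ r (1 − r*) ]
n = 0.88(1 − 0.78) / [0.78(1 − 0.88)]
  = 0.1936 / 0.0936 = 2.0684
So the test needs 2.0684 × 90 ≈ 186.16 items; rounding up, 187.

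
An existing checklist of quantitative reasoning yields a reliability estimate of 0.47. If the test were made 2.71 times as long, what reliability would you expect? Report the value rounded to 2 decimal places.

0.71

Apply the Spearman-Brown prophecy formula, r' = nr / [1 + (n − 1)r]:
r_new = (2.71 × 0.47) / (1 + (2.71 − 1) × 0.47)
r_new = 1.2737 / 1.8037 ≈ 0.7062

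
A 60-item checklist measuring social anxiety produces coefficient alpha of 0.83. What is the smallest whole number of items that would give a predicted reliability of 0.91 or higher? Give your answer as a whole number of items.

125

Invert Spearman-Brown to solve for n:
n = r_target (1 − r_old) / [ r_old (1 − r_target) ]
n = [0.91 × 0.17] / [0.83 × 0.09]
n = 0.1547 / 0.0747 ≈ 2.0710
So the test needs 2.0710 × 60 ≈ 124.26 items; rounding up, 125.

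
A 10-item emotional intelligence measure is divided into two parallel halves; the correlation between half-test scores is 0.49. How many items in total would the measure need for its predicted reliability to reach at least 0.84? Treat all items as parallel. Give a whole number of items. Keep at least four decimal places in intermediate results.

r_full = 2(0.49)/(1 + 0.49) = 0.6577
Solve Spearman-Brown for n: n = 0.84(1 − 0.6577) / [0.6577(1 − 0.84)] = 2.7324
Required items = 2.7324 × 10 = 27.32, so 28 items.

28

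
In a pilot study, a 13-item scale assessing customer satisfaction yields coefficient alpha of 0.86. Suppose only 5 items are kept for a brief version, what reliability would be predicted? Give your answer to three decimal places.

Length ratio n = 5/13 = 0.3846
Spearman-Brown: r_new = n·r / (1 + (n − 1)·r)
r_new = (0.3846 × 0.86) / (1 + (0.3846 − 1) × 0.86)
r_new = 0.3308 / 0.4708 ≈ 0.7026

0.703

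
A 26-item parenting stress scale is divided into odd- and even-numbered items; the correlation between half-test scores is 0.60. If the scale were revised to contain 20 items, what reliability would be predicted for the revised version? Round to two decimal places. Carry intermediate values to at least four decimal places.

0.70

Full-test reliability from the split-half r: r_full = 2(0.60)/(1 + 0.60) = 0.7500
Then adjust to 20 items: n = 20/26 = 0.7692
r_new = n·r_full / (1 + (n − 1)·r_full) = 0.5769 / 0.8269 ≈ 0.6977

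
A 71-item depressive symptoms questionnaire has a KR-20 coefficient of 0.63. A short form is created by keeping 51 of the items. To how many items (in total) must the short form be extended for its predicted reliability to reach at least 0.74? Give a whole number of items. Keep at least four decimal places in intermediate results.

Short-form reliability: n = 51/71 = 0.7183; r_51 = n·r/(1+(n−1)r) ≈ 0.5502
Length factor from the short form to reach 0.74: n' = 0.74(1 − 0.5502) / [0.5502(1 − 0.74)] ≈ 2.3268
Items = 2.3268 × 51 ≈ 118.67 → 119

119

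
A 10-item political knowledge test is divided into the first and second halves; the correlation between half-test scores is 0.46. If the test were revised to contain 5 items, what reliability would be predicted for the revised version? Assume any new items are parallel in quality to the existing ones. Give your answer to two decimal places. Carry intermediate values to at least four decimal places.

0.46

First correct the split-half correlation to full-test reliability: r_full = 2 × 0.46 / (1 + 0.46) ≈ 0.6301
Then adjust to 5 items: n = 5/10 = 0.5000
r_new = n·r_full / (1 + (n − 1)·r_full) = 0.3150 / 0.6849 ≈ 0.4599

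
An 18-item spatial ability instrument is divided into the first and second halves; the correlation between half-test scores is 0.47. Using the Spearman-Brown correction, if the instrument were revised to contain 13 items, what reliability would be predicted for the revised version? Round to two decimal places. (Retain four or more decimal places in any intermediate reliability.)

First correct the split-half correlation to full-test reliability: r_full = 2 × 0.47 / (1 + 0.47) ≈ 0.6395
Length factor from 18 to 13 items: n = 13/18 = 0.7222
r_new = n·r_full / (1 + (n − 1)·r_full) = 0.4618 / 0.8223 ≈ 0.5616

0.56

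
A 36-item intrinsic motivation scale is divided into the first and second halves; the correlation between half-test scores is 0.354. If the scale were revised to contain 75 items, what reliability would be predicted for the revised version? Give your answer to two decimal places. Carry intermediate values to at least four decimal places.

0.70

Spearman-Brown correction (n = 2): r_full = 2·0.354/(1 + 0.354) = 0.5229
Length factor from 36 to 75 items: n = 75/36 = 2.0833
r_new = n·r_full / (1 + (n − 1)·r_full) = 1.0894 / 1.5665 ≈ 0.6954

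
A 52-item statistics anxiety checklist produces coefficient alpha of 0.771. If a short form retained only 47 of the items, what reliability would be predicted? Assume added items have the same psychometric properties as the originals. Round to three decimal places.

0.753

Length ratio n = 47/52 = 0.9038
By Spearman-Brown, r_new = n r / (1 + (n − 1) r).
r_new = 0.9038·0.771 / [1 + (0.9038 − 1)·0.771]
r_new = 0.6968 / 0.9258 ≈ 0.7526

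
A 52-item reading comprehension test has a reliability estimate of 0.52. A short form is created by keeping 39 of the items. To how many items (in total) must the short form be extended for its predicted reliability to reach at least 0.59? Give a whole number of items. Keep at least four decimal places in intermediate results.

70

Short-form reliability: n = 39/52 = 0.7500; r_39 = n·r/(1+(n−1)r) ≈ 0.4483
Then solve for n' with r_old = 0.4483, r_target = 0.59: n' = 0.59(1 − 0.4483)/[0.4483(1 − 0.59)] = 1.7709
Items = 1.7709 × 39 ≈ 69.07 → 70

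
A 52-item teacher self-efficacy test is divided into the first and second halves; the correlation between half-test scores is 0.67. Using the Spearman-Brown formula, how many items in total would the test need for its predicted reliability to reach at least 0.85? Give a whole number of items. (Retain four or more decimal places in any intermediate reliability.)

Corrected full-test reliability: r_full = 2 × 0.67 / (1 + 0.67) ≈ 0.8024
Solve Spearman-Brown for n: n = 0.85(1 − 0.8024) / [0.8024(1 − 0.85)] = 1.3955
Required items = 1.3955 × 52 = 72.57, so 73 items.

73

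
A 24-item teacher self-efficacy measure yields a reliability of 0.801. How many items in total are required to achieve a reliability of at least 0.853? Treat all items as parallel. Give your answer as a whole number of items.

35

n = 0.853(1 − 0.801) / [0.801(1 − 0.853)]
n = 0.169747 / 0.117747 ≈ 1.4416
So the test needs 1.4416 × 24 ≈ 34.60 items; rounding up, 35.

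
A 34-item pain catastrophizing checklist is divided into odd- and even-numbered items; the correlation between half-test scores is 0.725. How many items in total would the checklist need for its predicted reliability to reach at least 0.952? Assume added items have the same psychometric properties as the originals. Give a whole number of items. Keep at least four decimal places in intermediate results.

Corrected full-test reliability: r_full = 2 × 0.725 / (1 + 0.725) ≈ 0.8406
n = r_tgt(1 − r_full) / [r_full(1 − r_tgt)] = 0.952 × 0.1594 / (0.8406 × 0.048) ≈ 3.7609
Items = 3.7609 × 34 ≈ 127.87 → 128

128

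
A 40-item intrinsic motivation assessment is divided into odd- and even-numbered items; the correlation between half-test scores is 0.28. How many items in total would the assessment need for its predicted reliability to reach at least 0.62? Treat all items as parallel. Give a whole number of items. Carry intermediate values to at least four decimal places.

84

r_full = 2(0.28)/(1 + 0.28) = 0.4375
Solve Spearman-Brown for n: n = 0.62(1 − 0.4375) / [0.4375(1 − 0.62)] = 2.0977
Required items = 2.0977 × 40 = 83.91, so 84 items.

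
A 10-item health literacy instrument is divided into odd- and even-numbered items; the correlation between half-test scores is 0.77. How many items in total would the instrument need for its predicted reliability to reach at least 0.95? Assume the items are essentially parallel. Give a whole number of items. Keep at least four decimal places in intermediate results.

Corrected full-test reliability: r_full = 2 × 0.77 / (1 + 0.77) ≈ 0.8701
Solve Spearman-Brown for n: n = 0.95(1 − 0.8701) / [0.8701(1 − 0.95)] = 2.8366
Items = 2.8366 × 10 ≈ 28.37 → 29

29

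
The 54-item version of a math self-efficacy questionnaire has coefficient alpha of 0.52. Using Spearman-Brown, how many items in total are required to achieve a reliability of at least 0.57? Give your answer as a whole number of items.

Spearman-Brown solved for the length factor n:
n = r*(1 − r) / [ r (1 − r*) ]
n = 0.57(1 − 0.52) / [0.52(1 − 0.57)]
  = 0.2736 / 0.2236 = 1.2236
So the test needs 1.2236 × 54 ≈ 66.07 items; rounding up, 67.

67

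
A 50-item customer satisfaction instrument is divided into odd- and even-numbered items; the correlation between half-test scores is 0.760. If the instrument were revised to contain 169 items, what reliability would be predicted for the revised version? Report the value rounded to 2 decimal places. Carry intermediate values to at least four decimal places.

0.96

Spearman-Brown correction (n = 2): r_full = 2·0.760/(1 + 0.760) = 0.8636
Then adjust to 169 items: n = 169/50 = 3.3800
r_new = n·r_full / (1 + (n − 1)·r_full) = 2.9190 / 3.0554 ≈ 0.9554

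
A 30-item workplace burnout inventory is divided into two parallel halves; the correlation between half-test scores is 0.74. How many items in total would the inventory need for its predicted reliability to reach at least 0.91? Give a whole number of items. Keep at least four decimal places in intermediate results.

r_full = 2(0.74)/(1 + 0.74) = 0.8506
n = r_tgt(1 − r_full) / [r_full(1 − r_tgt)] = 0.91 × 0.1494 / (0.8506 × 0.09) ≈ 1.7759
Required items = 1.7759 × 30 = 53.28, so 54 items.

54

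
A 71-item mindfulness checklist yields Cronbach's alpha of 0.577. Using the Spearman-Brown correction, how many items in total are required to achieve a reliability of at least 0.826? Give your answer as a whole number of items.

n = 0.826 × (1 − 0.577) / [ 0.577 × (1 − 0.826) ]
n = 0.349398 / 0.100398 ≈ 3.4801
Items needed = n × 71 = 3.4801 × 71 ≈ 247.09 → round up to 248

248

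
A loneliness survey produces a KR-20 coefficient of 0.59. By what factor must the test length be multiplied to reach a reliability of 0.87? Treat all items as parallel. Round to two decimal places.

Spearman-Brown solved for the length factor n:
n = r*(1 − r) / [ r (1 − r*) ]
n = [0.87 × 0.41] / [0.59 × 0.13]
n = 0.3567 / 0.0767 ≈ 4.6506

4.65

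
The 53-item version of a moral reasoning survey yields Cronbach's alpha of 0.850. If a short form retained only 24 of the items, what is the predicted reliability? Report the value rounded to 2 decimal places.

0.72

n = 24/53 = 0.4528
Spearman-Brown: r_new = n·r / (1 + (n − 1)·r)
r_new = (0.4528 × 0.850) / (1 + (0.4528 − 1) × 0.850)
r_new = 0.3849 / 0.5349 ≈ 0.7196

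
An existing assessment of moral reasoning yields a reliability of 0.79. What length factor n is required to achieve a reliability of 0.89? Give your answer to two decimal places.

2.15

Rearranging the Spearman-Brown formula for n,
n = r*(1 − r) / [ r (1 − r*) ]
n = 0.89(1 − 0.79) / [0.79(1 − 0.89)]
  = 0.1869 / 0.0869 = 2.1507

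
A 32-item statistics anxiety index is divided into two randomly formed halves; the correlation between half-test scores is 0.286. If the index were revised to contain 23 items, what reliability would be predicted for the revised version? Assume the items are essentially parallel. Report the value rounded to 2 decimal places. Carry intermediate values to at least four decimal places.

0.37

Full-test reliability from the split-half r: r_full = 2(0.286)/(1 + 0.286) = 0.4448
Length factor from 32 to 23 items: n = 23/32 = 0.7188
r_new = n·r_full / (1 + (n − 1)·r_full) = 0.3197 / 0.8749 ≈ 0.3654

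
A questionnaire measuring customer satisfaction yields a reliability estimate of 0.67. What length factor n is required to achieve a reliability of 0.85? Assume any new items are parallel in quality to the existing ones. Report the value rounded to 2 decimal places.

Spearman-Brown solved for the length factor n:
n = r_target (1 − r_old) / [ r_old (1 − r_target) ]
n = 0.85(1 − 0.67) / [0.67(1 − 0.85)]
  = 0.2805 / 0.1005 = 2.7910

2.79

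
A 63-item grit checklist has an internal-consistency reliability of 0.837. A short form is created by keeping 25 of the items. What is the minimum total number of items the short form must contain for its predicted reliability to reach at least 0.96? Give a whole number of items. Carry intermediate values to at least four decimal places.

Short-form reliability: n = 25/63 = 0.3968; r_25 = n·r/(1+(n−1)r) ≈ 0.6708
Length factor from the short form to reach 0.96: n' = 0.96(1 − 0.6708) / [0.6708(1 − 0.96)] ≈ 11.7782
Total items = 11.7782 × 25 = 294.45, rounded up to 295.

295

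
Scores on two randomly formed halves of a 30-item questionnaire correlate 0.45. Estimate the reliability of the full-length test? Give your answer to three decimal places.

0.621

Apply the Spearman-Brown correction with n = 2:
r_full = 2r_hh / (1 + r_hh) = 2 × 0.45 / (1 + 0.45)
       = 0.9000 / 1.4500 = 0.6207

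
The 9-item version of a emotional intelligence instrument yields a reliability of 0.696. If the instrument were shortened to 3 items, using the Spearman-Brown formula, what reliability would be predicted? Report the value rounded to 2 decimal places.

n = 3/9 = 0.3333
r_new = (0.3333 × 0.696) / (1 + (0.3333 − 1) × 0.696)
     = 0.2320 / 0.5360 = 0.4328

0.43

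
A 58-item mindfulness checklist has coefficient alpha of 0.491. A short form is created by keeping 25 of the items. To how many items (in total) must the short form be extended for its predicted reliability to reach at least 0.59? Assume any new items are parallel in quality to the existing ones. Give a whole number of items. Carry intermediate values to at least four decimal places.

First, r for the 25-item form: n = 25/58 = 0.4310, so r_25 = 0.4310·0.491/(1 + (0.4310 − 1)·0.491) = 0.2937
Then solve for n' with r_old = 0.2937, r_target = 0.59: n' = 0.59(1 − 0.2937)/[0.2937(1 − 0.59)] = 3.4606
Items = 3.4606 × 25 ≈ 86.52 → 87

87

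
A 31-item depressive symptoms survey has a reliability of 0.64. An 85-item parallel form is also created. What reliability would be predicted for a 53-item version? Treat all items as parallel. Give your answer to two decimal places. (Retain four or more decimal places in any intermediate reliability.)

0.75

The 85-item form is not needed; work directly from the 31-item form with n = 53/31 = 1.7097.
r_{53} = n·r / (1 + (n − 1)·r) = 1.0942 / 1.4542 ≈ 0.7524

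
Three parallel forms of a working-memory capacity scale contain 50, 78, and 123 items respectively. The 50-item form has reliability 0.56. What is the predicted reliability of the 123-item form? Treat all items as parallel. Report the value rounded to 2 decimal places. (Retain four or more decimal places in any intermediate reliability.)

0.76

Only the ratio of lengths matters: n = 123/50 = 2.4600
r_{123} = n·r / (1 + (n − 1)·r) = 1.3776 / 1.8176 ≈ 0.7579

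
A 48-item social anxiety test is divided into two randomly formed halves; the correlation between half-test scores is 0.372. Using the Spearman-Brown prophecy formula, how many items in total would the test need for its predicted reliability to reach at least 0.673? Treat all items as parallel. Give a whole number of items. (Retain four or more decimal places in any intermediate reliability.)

r_full = 2(0.372)/(1 + 0.372) = 0.5423
Solve Spearman-Brown for n: n = 0.673(1 − 0.5423) / [0.5423(1 − 0.673)] = 1.7370
Required items = 1.7370 × 48 = 83.38, so 84 items.

84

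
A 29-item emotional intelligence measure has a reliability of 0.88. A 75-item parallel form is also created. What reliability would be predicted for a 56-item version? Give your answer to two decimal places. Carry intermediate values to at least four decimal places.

Only the ratio of lengths matters: n = 56/29 = 1.9310
r_{56} = n·r / (1 + (n − 1)·r) = 1.6993 / 1.8193 ≈ 0.9340

0.93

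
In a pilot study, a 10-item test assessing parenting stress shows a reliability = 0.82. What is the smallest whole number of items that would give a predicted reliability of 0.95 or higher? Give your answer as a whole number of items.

n = 0.95(1 − 0.82) / [0.82(1 − 0.95)]
  = 0.1710 / 0.0410 = 4.1707
So the test needs 4.1707 × 10 ≈ 41.71 items; rounding up, 42.

42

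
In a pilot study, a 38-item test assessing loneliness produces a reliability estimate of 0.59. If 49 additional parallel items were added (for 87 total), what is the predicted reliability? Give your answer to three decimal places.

Length ratio n = 87/38 = 2.2895
Spearman-Brown: r_new = n·r / (1 + (n − 1)·r)
r_new = 2.2895·0.59 / [1 + (2.2895 − 1)·0.59]
r_new = 1.3508 / 1.7608 ≈ 0.7672

0.767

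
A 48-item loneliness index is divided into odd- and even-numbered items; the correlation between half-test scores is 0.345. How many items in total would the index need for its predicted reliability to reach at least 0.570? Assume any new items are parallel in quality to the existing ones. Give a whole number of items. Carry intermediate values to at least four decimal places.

61

Corrected full-test reliability: r_full = 2 × 0.345 / (1 + 0.345) ≈ 0.5130
Solve Spearman-Brown for n: n = 0.570(1 − 0.5130) / [0.5130(1 − 0.570)] = 1.2584
Items = 1.2584 × 48 ≈ 60.40 → 61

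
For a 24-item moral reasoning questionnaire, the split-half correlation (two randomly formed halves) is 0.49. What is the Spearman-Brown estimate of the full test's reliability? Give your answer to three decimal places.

Each half is half the length of the full test, so the full test is n = 2 times a half.
r_full = 2r_hh / (1 + r_hh) = 2 × 0.49 / (1 + 0.49)
r_full = 0.9800 / 1.4900 ≈ 0.6577

0.658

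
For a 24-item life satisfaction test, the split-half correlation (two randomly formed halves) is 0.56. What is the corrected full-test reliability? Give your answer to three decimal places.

0.718

Apply the Spearman-Brown correction with n = 2:
r_full = 2r_hh / (1 + r_hh) = 2 × 0.56 / (1 + 0.56)
r_full = 1.1200 / 1.5600 ≈ 0.7179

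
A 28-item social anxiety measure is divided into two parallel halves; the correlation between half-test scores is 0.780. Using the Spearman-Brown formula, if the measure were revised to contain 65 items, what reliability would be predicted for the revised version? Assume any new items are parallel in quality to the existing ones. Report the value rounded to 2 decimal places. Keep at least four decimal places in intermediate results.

Spearman-Brown correction (n = 2): r_full = 2·0.780/(1 + 0.780) = 0.8764
Then adjust to 65 items: n = 65/28 = 2.3214
r_new = n·r_full / (1 + (n − 1)·r_full) = 2.0345 / 2.1581 ≈ 0.9427

0.94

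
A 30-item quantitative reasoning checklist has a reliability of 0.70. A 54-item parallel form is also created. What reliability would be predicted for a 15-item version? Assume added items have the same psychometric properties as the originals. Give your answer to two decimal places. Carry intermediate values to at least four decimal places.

The 54-item form is not needed; work directly from the 30-item form with n = 15/30 = 0.5000.
r_{15} = n·r / (1 + (n − 1)·r) = 0.3500 / 0.6500 ≈ 0.5385

0.54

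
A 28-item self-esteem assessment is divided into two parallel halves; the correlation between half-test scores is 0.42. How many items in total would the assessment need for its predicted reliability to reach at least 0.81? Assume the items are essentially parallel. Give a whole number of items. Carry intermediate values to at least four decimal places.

r_full = 2(0.42)/(1 + 0.42) = 0.5915
n = r_tgt(1 − r_full) / [r_full(1 − r_tgt)] = 0.81 × 0.4085 / (0.5915 × 0.19) ≈ 2.9442
Required items = 2.9442 × 28 = 82.44, so 83 items.

83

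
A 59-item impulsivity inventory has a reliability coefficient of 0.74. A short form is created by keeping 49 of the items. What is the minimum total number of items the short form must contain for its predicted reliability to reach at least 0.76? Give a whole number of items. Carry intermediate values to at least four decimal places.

Short-form reliability: n = 49/59 = 0.8305; r_49 = n·r/(1+(n−1)r) ≈ 0.7027
Length factor from the short form to reach 0.76: n' = 0.76(1 − 0.7027) / [0.7027(1 − 0.76)] ≈ 1.3398
Items = 1.3398 × 49 ≈ 65.65 → 66

66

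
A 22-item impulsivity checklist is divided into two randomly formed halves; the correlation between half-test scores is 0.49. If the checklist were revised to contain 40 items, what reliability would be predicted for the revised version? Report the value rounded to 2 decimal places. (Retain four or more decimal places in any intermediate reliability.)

0.78

First correct the split-half correlation to full-test reliability: r_full = 2 × 0.49 / (1 + 0.49) ≈ 0.6577
Then adjust to 40 items: n = 40/22 = 1.8182
r_new = n·r_full / (1 + (n − 1)·r_full) = 1.1958 / 1.5381 ≈ 0.7775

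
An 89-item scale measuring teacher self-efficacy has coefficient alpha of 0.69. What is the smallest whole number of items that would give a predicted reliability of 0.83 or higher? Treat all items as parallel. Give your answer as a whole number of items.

Spearman-Brown solved for the length factor n:
n = r*(1 − r) / [ r (1 − r*) ]
n = 0.83(1 − 0.69) / [0.69(1 − 0.83)]
n = 0.2573 / 0.1173 ≈ 2.1935
2.1935 × 89 = 195.22 → 196 items

196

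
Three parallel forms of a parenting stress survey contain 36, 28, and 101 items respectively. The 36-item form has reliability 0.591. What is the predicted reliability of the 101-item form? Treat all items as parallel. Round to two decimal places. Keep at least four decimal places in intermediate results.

The 28-item form is not needed; work directly from the 36-item form with n = 101/36 = 2.8056.
r_{101} = n·r / (1 + (n − 1)·r) = 1.6581 / 2.0671 ≈ 0.8021

0.80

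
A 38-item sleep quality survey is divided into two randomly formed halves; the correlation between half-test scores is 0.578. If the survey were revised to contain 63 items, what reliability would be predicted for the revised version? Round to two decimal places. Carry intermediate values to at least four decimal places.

First correct the split-half correlation to full-test reliability: r_full = 2 × 0.578 / (1 + 0.578) ≈ 0.7326
Length factor from 38 to 63 items: n = 63/38 = 1.6579
r_new = n·r_full / (1 + (n − 1)·r_full) = 1.2146 / 1.4820 ≈ 0.8196

0.82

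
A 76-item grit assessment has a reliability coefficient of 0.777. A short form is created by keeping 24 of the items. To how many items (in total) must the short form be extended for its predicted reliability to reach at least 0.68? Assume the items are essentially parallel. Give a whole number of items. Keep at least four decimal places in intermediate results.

First, r for the 24-item form: n = 24/76 = 0.3158, so r_24 = 0.3158·0.777/(1 + (0.3158 − 1)·0.777) = 0.5239
Then solve for n' with r_old = 0.5239, r_target = 0.68: n' = 0.68(1 − 0.5239)/[0.5239(1 − 0.68)] = 1.9311
Total items = 1.9311 × 24 = 46.35, rounded up to 47.

47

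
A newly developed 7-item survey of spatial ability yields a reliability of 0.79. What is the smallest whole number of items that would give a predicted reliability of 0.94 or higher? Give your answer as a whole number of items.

30

Rearranging the Spearman-Brown formula for n,
n = r*(1 − r) / [ r (1 − r*) ]
n = 0.94 × (1 − 0.79) / [ 0.79 × (1 − 0.94) ]
  = 0.1974 / 0.0474 = 4.1646
Items needed = n × 7 = 4.1646 × 7 ≈ 29.15 → round up to 30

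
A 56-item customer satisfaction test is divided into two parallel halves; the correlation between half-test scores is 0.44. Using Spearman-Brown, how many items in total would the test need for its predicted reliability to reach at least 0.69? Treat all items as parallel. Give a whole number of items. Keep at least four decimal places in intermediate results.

r_full = 2(0.44)/(1 + 0.44) = 0.6111
n = r_tgt(1 − r_full) / [r_full(1 − r_tgt)] = 0.69 × 0.3889 / (0.6111 × 0.31) ≈ 1.4165
Required items = 1.4165 × 56 = 79.32, so 80 items.

80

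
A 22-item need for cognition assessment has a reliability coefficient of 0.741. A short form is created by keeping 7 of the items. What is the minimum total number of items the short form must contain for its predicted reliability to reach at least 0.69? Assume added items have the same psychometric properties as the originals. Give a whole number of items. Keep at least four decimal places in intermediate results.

First, r for the 7-item form: n = 7/22 = 0.3182, so r_7 = 0.3182·0.741/(1 + (0.3182 − 1)·0.741) = 0.4765
Then solve for n' with r_old = 0.4765, r_target = 0.69: n' = 0.69(1 − 0.4765)/[0.4765(1 − 0.69)] = 2.4454
Items = 2.4454 × 7 ≈ 17.12 → 18

18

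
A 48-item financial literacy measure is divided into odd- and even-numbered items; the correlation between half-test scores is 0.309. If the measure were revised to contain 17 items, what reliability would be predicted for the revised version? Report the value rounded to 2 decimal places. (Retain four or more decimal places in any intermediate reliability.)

0.24

Spearman-Brown correction (n = 2): r_full = 2·0.309/(1 + 0.309) = 0.4721
Length factor from 48 to 17 items: n = 17/48 = 0.3542
r_new = n·r_full / (1 + (n − 1)·r_full) = 0.1672 / 0.6951 ≈ 0.2405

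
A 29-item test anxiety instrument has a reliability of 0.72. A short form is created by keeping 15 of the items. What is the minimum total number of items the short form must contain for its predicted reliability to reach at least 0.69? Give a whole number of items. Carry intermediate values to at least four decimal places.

26

First, r for the 15-item form: n = 15/29 = 0.5172, so r_15 = 0.5172·0.72/(1 + (0.5172 − 1)·0.72) = 0.5708
Then solve for n' with r_old = 0.5708, r_target = 0.69: n' = 0.69(1 − 0.5708)/[0.5708(1 − 0.69)] = 1.6736
Items = 1.6736 × 15 ≈ 25.10 → 26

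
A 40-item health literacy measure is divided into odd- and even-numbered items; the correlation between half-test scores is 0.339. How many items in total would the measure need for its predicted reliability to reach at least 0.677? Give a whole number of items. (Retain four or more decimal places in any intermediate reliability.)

r_full = 2(0.339)/(1 + 0.339) = 0.5063
n = r_tgt(1 − r_full) / [r_full(1 − r_tgt)] = 0.677 × 0.4937 / (0.5063 × 0.323) ≈ 2.0438
Items = 2.0438 × 40 ≈ 81.75 → 82

82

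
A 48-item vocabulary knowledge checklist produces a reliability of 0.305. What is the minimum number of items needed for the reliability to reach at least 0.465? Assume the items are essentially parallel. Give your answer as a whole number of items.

96

Spearman-Brown solved for the length factor n:
n = r*(1 − r) / [ r (1 − r*) ]
n = [0.465 × 0.695] / [0.305 × 0.535]
n = 0.323175 / 0.163175 ≈ 1.9805
1.9805 × 48 = 95.06 → 96 items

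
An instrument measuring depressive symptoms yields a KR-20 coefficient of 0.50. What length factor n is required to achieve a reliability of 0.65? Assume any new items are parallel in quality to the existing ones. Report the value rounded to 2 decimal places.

n = 0.65 × (1 − 0.50) / [ 0.50 × (1 − 0.65) ]
  = 0.3250 / 0.1750 = 1.8571

1.86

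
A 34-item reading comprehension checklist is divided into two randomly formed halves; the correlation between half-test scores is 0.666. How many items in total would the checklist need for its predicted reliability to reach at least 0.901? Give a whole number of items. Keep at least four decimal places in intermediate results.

78

r_full = 2(0.666)/(1 + 0.666) = 0.7995
Solve Spearman-Brown for n: n = 0.901(1 − 0.7995) / [0.7995(1 − 0.901)] = 2.2824
Required items = 2.2824 × 34 = 77.60, so 78 items.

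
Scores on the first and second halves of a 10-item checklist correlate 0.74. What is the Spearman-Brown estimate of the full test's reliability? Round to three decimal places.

0.851

The full test is twice the length of either half (n = 2).
r_full = 2(0.74) / (1 + 0.74)
       = 1.4800 / 1.7400 = 0.8506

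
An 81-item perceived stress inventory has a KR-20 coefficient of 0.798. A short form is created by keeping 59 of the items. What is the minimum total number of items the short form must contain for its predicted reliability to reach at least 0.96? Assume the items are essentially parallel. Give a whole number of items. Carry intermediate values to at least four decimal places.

493

Short-form reliability: n = 59/81 = 0.7284; r_59 = n·r/(1+(n−1)r) ≈ 0.7421
Length factor from the short form to reach 0.96: n' = 0.96(1 − 0.7421) / [0.7421(1 − 0.96)] ≈ 8.3407
Total items = 8.3407 × 59 = 492.10, rounded up to 493.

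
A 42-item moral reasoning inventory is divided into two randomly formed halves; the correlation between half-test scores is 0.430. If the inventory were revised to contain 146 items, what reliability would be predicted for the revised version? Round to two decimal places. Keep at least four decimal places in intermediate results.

Full-test reliability from the split-half r: r_full = 2(0.430)/(1 + 0.430) = 0.6014
Length factor from 42 to 146 items: n = 146/42 = 3.4762
r_new = n·r_full / (1 + (n − 1)·r_full) = 2.0906 / 2.4892 ≈ 0.8399

0.84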